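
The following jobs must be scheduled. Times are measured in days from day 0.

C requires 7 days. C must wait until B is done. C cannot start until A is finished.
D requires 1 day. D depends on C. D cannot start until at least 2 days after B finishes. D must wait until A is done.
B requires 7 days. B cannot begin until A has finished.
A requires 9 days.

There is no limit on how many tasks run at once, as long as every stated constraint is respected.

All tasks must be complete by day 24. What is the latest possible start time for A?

Nothing follows D; the deadline of day 24 is its only limit. It must start by 24 − 1 = day 23.
Since D (must start by day 23) depends on it, C must finish by day 23. Backing off its 7-day duration gives a latest start of day 16.
B has several dependents: C (must start by day 16); D (must start by day 23, minus 2-day gap → day 21). The earliest of those limits is day 16, so B must start by 16 − 7 = day 9.
A must finish in time for B (must start by day 9); C (must start by day 16); D (must start by day 23). The tightest is day 9, so A must start by 9 − 9 = day 0.

0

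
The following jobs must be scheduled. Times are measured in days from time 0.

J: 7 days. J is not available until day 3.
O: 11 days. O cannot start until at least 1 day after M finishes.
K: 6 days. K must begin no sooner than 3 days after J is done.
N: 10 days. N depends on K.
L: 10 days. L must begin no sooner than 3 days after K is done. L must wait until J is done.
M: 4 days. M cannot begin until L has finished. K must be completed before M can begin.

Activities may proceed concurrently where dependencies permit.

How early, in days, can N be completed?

J waits on its own release at day 3, so it starts at day 3 and finishes at 3 + 7 = day 10.
K cannot begin until J (finishes day 10, plus 3-day gap → day 13). It runs from day 13 to 13 + 6 = day 19.
After K (finishes day 19), N can start at day 19 and finishes at day 29.

29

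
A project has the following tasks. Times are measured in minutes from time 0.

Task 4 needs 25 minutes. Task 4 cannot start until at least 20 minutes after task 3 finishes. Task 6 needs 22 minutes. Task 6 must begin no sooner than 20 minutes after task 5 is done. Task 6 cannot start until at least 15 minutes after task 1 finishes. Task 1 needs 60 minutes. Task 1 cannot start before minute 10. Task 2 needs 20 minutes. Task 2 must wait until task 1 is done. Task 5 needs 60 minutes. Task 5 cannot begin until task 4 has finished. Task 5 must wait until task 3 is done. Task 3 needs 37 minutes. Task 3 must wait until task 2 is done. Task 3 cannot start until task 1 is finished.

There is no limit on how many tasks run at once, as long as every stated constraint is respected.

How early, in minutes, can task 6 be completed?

After its own release at minute 10, task 1 can start at minute 10 and finishes at minute 70.
Task 2 waits on task 1 (finishes minute 70), so it starts at minute 70 and finishes at 70 + 20 = minute 90.
Task 3 needs all of task 2 (finishes minute 90); task 1 (finishes minute 70). That puts its earliest start at minute 90; it finishes at 90 + 37 = minute 127.
After task 3 (finishes minute 127, plus 20-minute gap → minute 147), task 4 can start at minute 147 and finishes at minute 172.
For task 5: task 4 (finishes minute 172); task 3 (finishes minute 127). Taking the maximum gives a start of minute 172, and it finishes at 172 + 60 = minute 232.
For task 6: task 5 (finishes minute 232, plus 20-minute gap → minute 252); task 1 (finishes minute 70, plus 15-minute gap → minute 85). Taking the maximum gives a start of minute 252, and it finishes at 252 + 22 = minute 274.

274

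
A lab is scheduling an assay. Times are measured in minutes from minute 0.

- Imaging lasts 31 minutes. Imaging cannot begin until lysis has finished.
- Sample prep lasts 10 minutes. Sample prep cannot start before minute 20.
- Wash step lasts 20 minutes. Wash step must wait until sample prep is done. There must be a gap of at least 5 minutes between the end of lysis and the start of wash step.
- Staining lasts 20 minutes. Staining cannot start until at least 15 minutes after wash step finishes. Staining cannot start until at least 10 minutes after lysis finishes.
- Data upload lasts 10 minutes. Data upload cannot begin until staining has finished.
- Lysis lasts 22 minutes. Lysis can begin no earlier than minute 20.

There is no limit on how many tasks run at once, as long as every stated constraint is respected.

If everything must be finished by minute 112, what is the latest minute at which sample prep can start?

37

Data upload has no dependents, so it just needs to finish by minute 112. Starting by 112 − 10 = minute 102 achieves that.
Staining feeds into data upload (must start by minute 102); so staining must finish by minute 102 and therefore start by minute 82.
Wash step must finish before staining (must start by minute 82, minus 15-minute gap → minute 67). With a 20-minute duration, wash step must start by 67 − 20 = minute 47.
Sample prep feeds into wash step (must start by minute 47); so sample prep must finish by minute 47 and therefore start by minute 37.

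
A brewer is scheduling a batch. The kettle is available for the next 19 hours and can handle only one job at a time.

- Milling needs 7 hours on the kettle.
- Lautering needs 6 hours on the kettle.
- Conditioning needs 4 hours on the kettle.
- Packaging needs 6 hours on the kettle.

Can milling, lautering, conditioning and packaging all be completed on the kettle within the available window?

Running back to back, the jobs need 7 + 6 + 4 + 6 = 23 hours on the kettle.
Since 23 > 19, they cannot all fit.

No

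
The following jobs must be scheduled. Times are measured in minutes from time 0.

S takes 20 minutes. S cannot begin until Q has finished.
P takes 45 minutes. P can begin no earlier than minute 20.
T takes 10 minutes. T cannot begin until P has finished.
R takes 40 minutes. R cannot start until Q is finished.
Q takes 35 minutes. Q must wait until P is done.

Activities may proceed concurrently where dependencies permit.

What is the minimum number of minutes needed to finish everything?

140

P waits on its own release at minute 20, so it starts at minute 20 and finishes at 20 + 45 = minute 65.
After P (finishes minute 65), T can start at minute 65 and finishes at minute 75.
After P (finishes minute 65), Q can start at minute 65 and finishes at minute 100.
S cannot begin until Q (finishes minute 100). It runs from minute 100 to 100 + 20 = minute 120.
After Q (finishes minute 100), R can start at minute 100 and finishes at minute 140.
All tasks are finished once the last one completes. Finish times: P at 65, Q at 100, R at 140, S at 120, T at 75. The latest is minute 140.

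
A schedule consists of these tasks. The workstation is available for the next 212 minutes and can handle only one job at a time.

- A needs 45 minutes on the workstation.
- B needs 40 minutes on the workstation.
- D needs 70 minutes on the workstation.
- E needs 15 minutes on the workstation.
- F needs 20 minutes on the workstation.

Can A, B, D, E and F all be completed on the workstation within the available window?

Running back to back, the jobs need 45 + 40 + 70 + 15 + 20 = 190 minutes on the workstation.
Since 190 ≤ 212, they fit within the window.

Yes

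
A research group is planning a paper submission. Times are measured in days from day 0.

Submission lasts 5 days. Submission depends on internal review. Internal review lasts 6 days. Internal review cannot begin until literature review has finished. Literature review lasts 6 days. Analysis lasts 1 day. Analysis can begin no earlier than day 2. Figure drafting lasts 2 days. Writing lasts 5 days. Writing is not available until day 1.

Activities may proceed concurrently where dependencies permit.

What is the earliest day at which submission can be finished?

Literature review can start immediately at day 0; it finishes at day 6.
Internal review waits on literature review (finishes day 6), so it starts at day 6 and finishes at 6 + 6 = day 12.
Submission cannot begin until internal review (finishes day 12). It runs from day 12 to 12 + 5 = day 17.

17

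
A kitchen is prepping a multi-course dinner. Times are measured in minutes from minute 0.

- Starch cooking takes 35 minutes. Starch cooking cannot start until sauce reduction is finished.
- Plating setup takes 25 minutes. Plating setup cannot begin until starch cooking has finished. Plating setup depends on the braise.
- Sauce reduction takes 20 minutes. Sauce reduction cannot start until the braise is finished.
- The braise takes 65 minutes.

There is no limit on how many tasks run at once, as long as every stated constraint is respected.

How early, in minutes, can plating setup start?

The braise can start immediately at minute 0; it finishes at minute 65.
Sauce reduction waits on the braise (finishes minute 65), so it starts at minute 65 and finishes at 65 + 20 = minute 85.
After sauce reduction (finishes minute 85), starch cooking can start at minute 85 and finishes at minute 120.
Plating setup waits on starch cooking (finishes minute 120); the braise (finishes minute 65). The latest of these is minute 120, which is the earliest plating setup can start.

120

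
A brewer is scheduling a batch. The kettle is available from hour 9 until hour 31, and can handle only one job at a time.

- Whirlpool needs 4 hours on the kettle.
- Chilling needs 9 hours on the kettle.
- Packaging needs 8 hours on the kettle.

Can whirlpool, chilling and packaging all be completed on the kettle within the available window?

Yes

The kettle window is 31 − 9 = 22 hours.
Running back to back, the jobs need 4 + 9 + 8 = 21 hours on the kettle.
Since 21 ≤ 22, they fit within the window.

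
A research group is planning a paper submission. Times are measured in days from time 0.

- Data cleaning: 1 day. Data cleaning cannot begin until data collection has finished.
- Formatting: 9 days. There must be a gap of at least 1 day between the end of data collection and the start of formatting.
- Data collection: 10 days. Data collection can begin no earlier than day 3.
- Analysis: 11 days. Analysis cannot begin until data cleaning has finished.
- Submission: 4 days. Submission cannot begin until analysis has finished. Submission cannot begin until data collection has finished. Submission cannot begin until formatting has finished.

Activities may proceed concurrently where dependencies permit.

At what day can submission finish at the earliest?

29

After its own release at day 3, data collection can start at day 3 and finishes at day 13.
After data collection (finishes day 13, plus 1-day gap → day 14), formatting can start at day 14 and finishes at day 23.
After data collection (finishes day 13), data cleaning can start at day 13 and finishes at day 14.
After data cleaning (finishes day 14), analysis can start at day 14 and finishes at day 25.
Submission cannot start until analysis (finishes day 25); data collection (finishes day 13); formatting (finishes day 23). The controlling bound is day 25, so submission finishes at 25 + 4 = day 29.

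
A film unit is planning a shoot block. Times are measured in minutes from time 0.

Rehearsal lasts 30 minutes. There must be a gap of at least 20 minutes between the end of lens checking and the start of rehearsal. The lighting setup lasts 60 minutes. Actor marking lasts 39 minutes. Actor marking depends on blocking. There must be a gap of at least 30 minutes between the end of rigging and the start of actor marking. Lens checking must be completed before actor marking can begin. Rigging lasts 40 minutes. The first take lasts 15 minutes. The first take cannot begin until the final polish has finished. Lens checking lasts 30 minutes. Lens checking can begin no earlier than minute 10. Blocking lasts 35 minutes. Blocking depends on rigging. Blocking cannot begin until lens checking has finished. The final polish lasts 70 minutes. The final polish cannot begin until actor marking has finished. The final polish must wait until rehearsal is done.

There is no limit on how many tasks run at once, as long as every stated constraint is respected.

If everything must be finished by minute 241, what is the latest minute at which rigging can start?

To finish by minute 241, the first take (duration 15) must start no later than minute 226.
The final polish has to be done before the first take (must start by minute 226). That means finishing by minute 226, i.e. starting by 226 − 70 = minute 156.
Since the final polish (must start by minute 156) depends on it, actor marking must finish by minute 156. Backing off its 39-minute duration gives a latest start of minute 117.
Blocking feeds into actor marking (must start by minute 117); so blocking must finish by minute 117 and therefore start by minute 82.
Rigging has several dependents: blocking (must start by minute 82); actor marking (must start by minute 117, minus 30-minute gap → minute 87). The earliest of those limits is minute 82, so rigging must start by 82 − 40 = minute 42.

42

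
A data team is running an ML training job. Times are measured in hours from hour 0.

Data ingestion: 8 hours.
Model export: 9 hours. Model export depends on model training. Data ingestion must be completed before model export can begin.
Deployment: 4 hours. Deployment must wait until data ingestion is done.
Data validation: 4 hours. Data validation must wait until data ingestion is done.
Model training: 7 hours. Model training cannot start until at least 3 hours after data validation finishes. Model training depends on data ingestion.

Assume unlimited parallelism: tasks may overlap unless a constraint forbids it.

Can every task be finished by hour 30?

No

Data ingestion can start immediately at hour 0; it finishes at hour 8.
After data ingestion (finishes hour 8), deployment can start at hour 8 and finishes at hour 12.
Data validation cannot begin until data ingestion (finishes hour 8). It runs from hour 8 to 8 + 4 = hour 12.
For model training: data validation (finishes hour 12, plus 3-hour gap → hour 15); data ingestion (finishes hour 8). Taking the maximum gives a start of hour 15, and it finishes at 15 + 7 = hour 22.
For model export: model training (finishes hour 22); data ingestion (finishes hour 8). Taking the maximum gives a start of hour 22, and it finishes at 22 + 9 = hour 31.
The earliest everything can be done is hour 31, which is after the deadline of 30, so it is not possible.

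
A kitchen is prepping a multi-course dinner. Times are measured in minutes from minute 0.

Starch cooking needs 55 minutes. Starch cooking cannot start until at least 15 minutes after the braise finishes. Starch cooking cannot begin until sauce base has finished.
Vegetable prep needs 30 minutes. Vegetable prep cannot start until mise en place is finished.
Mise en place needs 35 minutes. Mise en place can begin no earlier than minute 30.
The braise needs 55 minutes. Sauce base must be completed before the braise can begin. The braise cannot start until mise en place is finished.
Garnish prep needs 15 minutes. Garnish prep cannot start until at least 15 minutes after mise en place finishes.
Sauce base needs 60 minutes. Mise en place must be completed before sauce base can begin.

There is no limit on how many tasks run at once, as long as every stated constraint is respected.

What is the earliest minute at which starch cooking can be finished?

250

Mise en place waits on its own release at minute 30, so it starts at minute 30 and finishes at 30 + 35 = minute 65.
Sauce base waits on mise en place (finishes minute 65), so it starts at minute 65 and finishes at 65 + 60 = minute 125.
The braise cannot start until sauce base (finishes minute 125); mise en place (finishes minute 65). The controlling bound is minute 125, so the braise finishes at 125 + 55 = minute 180.
Starch cooking needs all of the braise (finishes minute 180, plus 15-minute gap → minute 195); sauce base (finishes minute 125). That puts its earliest start at minute 195; it finishes at 195 + 55 = minute 250.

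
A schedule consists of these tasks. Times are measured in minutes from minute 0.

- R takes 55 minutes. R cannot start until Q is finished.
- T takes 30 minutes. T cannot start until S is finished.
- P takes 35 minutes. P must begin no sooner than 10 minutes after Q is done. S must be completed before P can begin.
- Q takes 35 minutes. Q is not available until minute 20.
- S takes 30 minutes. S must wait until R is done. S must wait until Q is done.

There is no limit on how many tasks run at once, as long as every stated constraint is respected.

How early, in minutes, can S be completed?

Q waits on its own release at minute 20, so it starts at minute 20 and finishes at 20 + 35 = minute 55.
R cannot begin until Q (finishes minute 55). It runs from minute 55 to 55 + 55 = minute 110.
S has to wait for R (finishes minute 110); Q (finishes minute 55). The latest of these is minute 110, so S runs minute 110 to 110 + 30 = minute 140.

140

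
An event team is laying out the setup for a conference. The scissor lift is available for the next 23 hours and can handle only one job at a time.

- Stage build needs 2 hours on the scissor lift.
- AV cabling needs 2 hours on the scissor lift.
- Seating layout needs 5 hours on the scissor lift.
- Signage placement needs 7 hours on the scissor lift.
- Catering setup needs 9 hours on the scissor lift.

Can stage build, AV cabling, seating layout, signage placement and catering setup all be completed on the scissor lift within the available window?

No

Running back to back, the jobs need 2 + 2 + 5 + 7 + 9 = 25 hours on the scissor lift.
Since 25 > 23, they cannot all fit.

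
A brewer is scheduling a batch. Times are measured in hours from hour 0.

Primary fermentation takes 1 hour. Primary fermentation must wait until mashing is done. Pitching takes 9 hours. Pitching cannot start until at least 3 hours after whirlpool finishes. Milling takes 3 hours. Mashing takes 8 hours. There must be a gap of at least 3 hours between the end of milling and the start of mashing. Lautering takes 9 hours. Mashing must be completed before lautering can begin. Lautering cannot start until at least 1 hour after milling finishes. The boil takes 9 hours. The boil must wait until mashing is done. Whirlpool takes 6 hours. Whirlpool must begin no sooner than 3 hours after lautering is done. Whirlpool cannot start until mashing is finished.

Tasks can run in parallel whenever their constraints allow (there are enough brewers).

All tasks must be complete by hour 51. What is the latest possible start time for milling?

Pitching has no dependents, so it just needs to finish by hour 51. Starting by 51 − 9 = hour 42 achieves that.
Whirlpool feeds into pitching (must start by hour 42, minus 3-hour gap → hour 39); so whirlpool must finish by hour 39 and therefore start by hour 33.
Lautering has to be done before whirlpool (must start by hour 33, minus 3-hour gap → hour 30). That means finishing by hour 30, i.e. starting by 30 − 9 = hour 21.
The boil must finish by hour 51; it takes 9 hours, so it must start by 51 − 9 = hour 42.
Nothing follows primary fermentation; the deadline of hour 51 is its only limit. It must start by 51 − 1 = hour 50.
Mashing must finish in time for lautering (must start by hour 21); the boil (must start by hour 42); whirlpool (must start by hour 33); primary fermentation (must start by hour 50). The tightest is hour 21, so mashing must start by 21 − 8 = hour 13.
For milling: mashing (must start by hour 13, minus 3-hour gap → hour 10); lautering (must start by hour 21, minus 1-hour gap → hour 20). The most restrictive is hour 10; with a 3-hour duration, milling must start by hour 7.

7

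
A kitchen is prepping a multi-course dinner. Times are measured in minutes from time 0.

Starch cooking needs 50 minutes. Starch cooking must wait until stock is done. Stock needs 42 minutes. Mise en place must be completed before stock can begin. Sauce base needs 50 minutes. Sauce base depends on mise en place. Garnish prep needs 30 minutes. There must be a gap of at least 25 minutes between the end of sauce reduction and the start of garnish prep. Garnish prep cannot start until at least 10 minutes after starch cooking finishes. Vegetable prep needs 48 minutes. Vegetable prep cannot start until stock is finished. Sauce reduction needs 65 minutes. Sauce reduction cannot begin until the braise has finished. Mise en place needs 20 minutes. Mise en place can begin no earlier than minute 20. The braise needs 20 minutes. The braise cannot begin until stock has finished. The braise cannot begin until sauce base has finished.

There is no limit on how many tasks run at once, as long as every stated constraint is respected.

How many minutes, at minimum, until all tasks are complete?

230

Mise en place cannot begin until its own release at minute 20. It runs from minute 20 to 20 + 20 = minute 40.
Sauce base cannot begin until mise en place (finishes minute 40). It runs from minute 40 to 40 + 50 = minute 90.
After mise en place (finishes minute 40), stock can start at minute 40 and finishes at minute 82.
Starch cooking waits on stock (finishes minute 82), so it starts at minute 82 and finishes at 82 + 50 = minute 132.
After stock (finishes minute 82), vegetable prep can start at minute 82 and finishes at minute 130.
The braise cannot start until stock (finishes minute 82); sauce base (finishes minute 90). The controlling bound is minute 90, so the braise finishes at 90 + 20 = minute 110.
Sauce reduction waits on the braise (finishes minute 110), so it starts at minute 110 and finishes at 110 + 65 = minute 175.
Garnish prep cannot start until sauce reduction (finishes minute 175, plus 25-minute gap → minute 200); starch cooking (finishes minute 132, plus 10-minute gap → minute 142). The controlling bound is minute 200, so garnish prep finishes at 200 + 30 = minute 230.
All tasks are finished once the last one completes. Finish times: Mise en place at 40, Stock at 82, Sauce base at 90, The braise at 110, Vegetable prep at 130, Sauce reduction at 175, Starch cooking at 132, Garnish prep at 230. The latest is minute 230.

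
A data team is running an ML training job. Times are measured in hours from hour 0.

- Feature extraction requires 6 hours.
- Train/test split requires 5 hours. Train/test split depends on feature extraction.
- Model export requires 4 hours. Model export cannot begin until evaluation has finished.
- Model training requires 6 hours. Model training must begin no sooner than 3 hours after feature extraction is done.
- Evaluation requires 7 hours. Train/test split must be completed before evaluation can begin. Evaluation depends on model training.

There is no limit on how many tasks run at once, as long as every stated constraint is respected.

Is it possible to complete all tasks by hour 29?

Yes

Feature extraction has no prerequisites, so it starts at hour 0 and finishes at hour 6.
Model training waits on feature extraction (finishes hour 6, plus 3-hour gap → hour 9), so it starts at hour 9 and finishes at 9 + 6 = hour 15.
After feature extraction (finishes hour 6), train/test split can start at hour 6 and finishes at hour 11.
Evaluation cannot start until train/test split (finishes hour 11); model training (finishes hour 15). The controlling bound is hour 15, so evaluation finishes at 15 + 7 = hour 22.
Model export cannot begin until evaluation (finishes hour 22). It runs from hour 22 to 22 + 4 = hour 26.
Every task is finished by hour 26, which is no later than the deadline of 29, so the schedule is feasible.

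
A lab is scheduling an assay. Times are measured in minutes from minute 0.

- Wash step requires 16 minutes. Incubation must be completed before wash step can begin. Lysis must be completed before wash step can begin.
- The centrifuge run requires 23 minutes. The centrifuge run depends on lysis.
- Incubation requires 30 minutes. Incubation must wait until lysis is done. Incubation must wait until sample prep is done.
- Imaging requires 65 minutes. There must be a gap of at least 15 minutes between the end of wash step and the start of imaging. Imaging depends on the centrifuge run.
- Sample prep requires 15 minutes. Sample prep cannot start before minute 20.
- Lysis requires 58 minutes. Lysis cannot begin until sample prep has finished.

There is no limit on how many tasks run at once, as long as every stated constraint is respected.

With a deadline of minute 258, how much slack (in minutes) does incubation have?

Sample prep waits on its own release at minute 20, so it starts at minute 20 and finishes at 20 + 15 = minute 35.
After sample prep (finishes minute 35), lysis can start at minute 35 and finishes at minute 93.
For incubation: lysis (finishes minute 93); sample prep (finishes minute 35). Taking the maximum gives a start of minute 93, and it finishes at 93 + 30 = minute 123.

Working backward from the deadline:
Nothing follows imaging; the deadline of minute 258 is its only limit. It must start by 258 − 65 = minute 193.
Since imaging (must start by minute 193, minus 15-minute gap → minute 178) depends on it, wash step must finish by minute 178. Backing off its 16-minute duration gives a latest start of minute 162.
Since wash step (must start by minute 162) depends on it, incubation must finish by minute 162. Backing off its 30-minute duration gives a latest start of minute 132.
So incubation can start as early as minute 93 and as late as minute 132, giving 132 − 93 = 39 minutes of slack.

39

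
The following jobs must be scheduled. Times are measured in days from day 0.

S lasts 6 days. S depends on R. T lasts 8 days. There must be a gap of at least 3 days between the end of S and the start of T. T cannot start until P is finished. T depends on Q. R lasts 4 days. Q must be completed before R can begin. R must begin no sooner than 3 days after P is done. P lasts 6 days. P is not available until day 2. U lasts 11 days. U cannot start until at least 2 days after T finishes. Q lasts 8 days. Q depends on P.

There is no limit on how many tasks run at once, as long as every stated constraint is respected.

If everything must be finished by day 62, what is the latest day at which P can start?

Nothing follows U; the deadline of day 62 is its only limit. It must start by 62 − 11 = day 51.
T feeds into U (must start by day 51, minus 2-day gap → day 49); so T must finish by day 49 and therefore start by day 41.
S feeds into T (must start by day 41, minus 3-day gap → day 38); so S must finish by day 38 and therefore start by day 32.
R has to be done before S (must start by day 32). That means finishing by day 32, i.e. starting by 32 − 4 = day 28.
For Q: R (must start by day 28); T (must start by day 41). The most restrictive is day 28; with an 8-day duration, Q must start by day 20.
For P: Q (must start by day 20); R (must start by day 28, minus 3-day gap → day 25); T (must start by day 41). The most restrictive is day 20; with a 6-day duration, P must start by day 14.

14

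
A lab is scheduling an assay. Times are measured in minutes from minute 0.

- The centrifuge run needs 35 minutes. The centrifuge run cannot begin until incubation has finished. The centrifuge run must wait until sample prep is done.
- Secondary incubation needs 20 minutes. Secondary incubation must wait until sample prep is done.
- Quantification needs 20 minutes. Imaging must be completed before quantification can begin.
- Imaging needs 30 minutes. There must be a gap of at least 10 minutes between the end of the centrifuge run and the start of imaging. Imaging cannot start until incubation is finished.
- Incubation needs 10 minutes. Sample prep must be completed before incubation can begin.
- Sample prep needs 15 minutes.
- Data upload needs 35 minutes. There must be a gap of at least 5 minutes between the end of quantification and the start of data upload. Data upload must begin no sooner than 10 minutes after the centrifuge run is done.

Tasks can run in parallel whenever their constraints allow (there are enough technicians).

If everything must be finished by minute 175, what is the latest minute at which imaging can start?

Data upload has no dependents, so it just needs to finish by minute 175. Starting by 175 − 35 = minute 140 achieves that.
Quantification must finish before data upload (must start by minute 140, minus 5-minute gap → minute 135). With a 20-minute duration, quantification must start by 135 − 20 = minute 115.
Since quantification (must start by minute 115) depends on it, imaging must finish by minute 115. Backing off its 30-minute duration gives a latest start of minute 85.

85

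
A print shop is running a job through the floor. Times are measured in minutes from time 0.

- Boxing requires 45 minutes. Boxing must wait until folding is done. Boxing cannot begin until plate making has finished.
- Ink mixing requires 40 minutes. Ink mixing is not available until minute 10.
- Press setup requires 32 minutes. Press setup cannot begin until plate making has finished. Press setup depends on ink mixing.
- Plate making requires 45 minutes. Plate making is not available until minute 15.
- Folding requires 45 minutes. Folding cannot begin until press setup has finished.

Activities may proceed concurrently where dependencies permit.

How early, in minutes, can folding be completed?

After its own release at minute 10, ink mixing can start at minute 10 and finishes at minute 50.
Plate making waits on its own release at minute 15, so it starts at minute 15 and finishes at 15 + 45 = minute 60.
For press setup: plate making (finishes minute 60); ink mixing (finishes minute 50). Taking the maximum gives a start of minute 60, and it finishes at 60 + 32 = minute 92.
After press setup (finishes minute 92), folding can start at minute 92 and finishes at minute 137.

137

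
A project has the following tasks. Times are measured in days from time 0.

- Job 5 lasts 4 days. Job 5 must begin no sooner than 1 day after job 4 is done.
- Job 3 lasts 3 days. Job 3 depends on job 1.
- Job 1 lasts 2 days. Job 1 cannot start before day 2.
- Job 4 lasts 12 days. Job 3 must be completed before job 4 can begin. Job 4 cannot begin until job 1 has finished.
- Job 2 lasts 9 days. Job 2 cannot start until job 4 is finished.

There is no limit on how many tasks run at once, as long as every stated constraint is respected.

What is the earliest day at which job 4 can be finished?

After its own release at day 2, job 1 can start at day 2 and finishes at day 4.
After job 1 (finishes day 4), job 3 can start at day 4 and finishes at day 7.
Job 4 needs all of job 3 (finishes day 7); job 1 (finishes day 4). That puts its earliest start at day 7; it finishes at 7 + 12 = day 19.

19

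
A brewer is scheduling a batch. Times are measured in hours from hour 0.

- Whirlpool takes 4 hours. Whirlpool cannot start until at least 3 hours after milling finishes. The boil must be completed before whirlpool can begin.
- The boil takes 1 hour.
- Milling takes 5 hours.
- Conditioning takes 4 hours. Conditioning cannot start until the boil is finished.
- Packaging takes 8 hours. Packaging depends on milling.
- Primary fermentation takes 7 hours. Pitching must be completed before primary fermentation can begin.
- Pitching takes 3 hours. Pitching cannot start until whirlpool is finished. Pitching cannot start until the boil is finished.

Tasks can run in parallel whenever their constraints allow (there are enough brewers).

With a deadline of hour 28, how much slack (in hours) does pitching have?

6

The boil has no prerequisites, so it starts at hour 0 and finishes at hour 1.
Nothing blocks milling, so it runs from hour 0 to hour 5.
For whirlpool: milling (finishes hour 5, plus 3-hour gap → hour 8); the boil (finishes hour 1). Taking the maximum gives a start of hour 8, and it finishes at 8 + 4 = hour 12.
Pitching needs all of whirlpool (finishes hour 12); the boil (finishes hour 1). That puts its earliest start at hour 12; it finishes at 12 + 3 = hour 15.

Working backward from the deadline:
Primary fermentation must finish by hour 28; it takes 7 hours, so it must start by 28 − 7 = hour 21.
Pitching must finish before primary fermentation (must start by hour 21). With a 3-hour duration, pitching must start by 21 − 3 = hour 18.
So pitching can start as early as hour 12 and as late as hour 18, giving 18 − 12 = 6 hours of slack.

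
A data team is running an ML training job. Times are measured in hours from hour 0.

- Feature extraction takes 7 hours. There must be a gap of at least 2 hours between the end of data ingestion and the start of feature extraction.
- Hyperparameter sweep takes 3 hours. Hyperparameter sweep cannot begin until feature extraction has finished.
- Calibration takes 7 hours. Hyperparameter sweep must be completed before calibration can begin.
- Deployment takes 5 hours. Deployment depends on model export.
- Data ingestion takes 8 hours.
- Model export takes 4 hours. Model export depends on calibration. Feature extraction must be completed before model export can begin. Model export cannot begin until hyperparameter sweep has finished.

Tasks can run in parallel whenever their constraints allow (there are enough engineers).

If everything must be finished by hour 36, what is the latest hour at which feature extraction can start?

10

Deployment must finish by hour 36; it takes 5 hours, so it must start by 36 − 5 = hour 31.
Model export has to be done before deployment (must start by hour 31). That means finishing by hour 31, i.e. starting by 31 − 4 = hour 27.
Since model export (must start by hour 27) depends on it, calibration must finish by hour 27. Backing off its 7-hour duration gives a latest start of hour 20.
Hyperparameter sweep must finish in time for calibration (must start by hour 20); model export (must start by hour 27). The tightest is hour 20, so hyperparameter sweep must start by 20 − 3 = hour 17.
For feature extraction: hyperparameter sweep (must start by hour 17); model export (must start by hour 27). The most restrictive is hour 17; with a 7-hour duration, feature extraction must start by hour 10.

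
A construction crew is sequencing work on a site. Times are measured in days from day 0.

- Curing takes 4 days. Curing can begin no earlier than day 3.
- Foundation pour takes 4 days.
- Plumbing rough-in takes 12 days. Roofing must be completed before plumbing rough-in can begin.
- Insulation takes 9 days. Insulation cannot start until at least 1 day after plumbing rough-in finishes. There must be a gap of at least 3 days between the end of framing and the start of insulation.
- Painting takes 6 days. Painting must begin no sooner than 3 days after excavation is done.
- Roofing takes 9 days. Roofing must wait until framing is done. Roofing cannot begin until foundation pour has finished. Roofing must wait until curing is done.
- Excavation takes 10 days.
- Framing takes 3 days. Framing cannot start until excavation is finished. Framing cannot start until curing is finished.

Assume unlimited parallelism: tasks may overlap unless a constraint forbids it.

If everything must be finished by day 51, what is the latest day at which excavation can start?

7

Insulation has no dependents, so it just needs to finish by day 51. Starting by 51 − 9 = day 42 achieves that.
Since insulation (must start by day 42, minus 1-day gap → day 41) depends on it, plumbing rough-in must finish by day 41. Backing off its 12-day duration gives a latest start of day 29.
Since plumbing rough-in (must start by day 29) depends on it, roofing must finish by day 29. Backing off its 9-day duration gives a latest start of day 20.
Framing feeds roofing (must start by day 20); insulation (must start by day 42, minus 3-day gap → day 39). Taking the minimum, framing must finish by day 20 and start by 20 − 3 = day 17.
Painting has no dependents, so it just needs to finish by day 51. Starting by 51 − 6 = day 45 achieves that.
Excavation must finish in time for framing (must start by day 17); painting (must start by day 45, minus 3-day gap → day 42). The tightest is day 17, so excavation must start by 17 − 10 = day 7.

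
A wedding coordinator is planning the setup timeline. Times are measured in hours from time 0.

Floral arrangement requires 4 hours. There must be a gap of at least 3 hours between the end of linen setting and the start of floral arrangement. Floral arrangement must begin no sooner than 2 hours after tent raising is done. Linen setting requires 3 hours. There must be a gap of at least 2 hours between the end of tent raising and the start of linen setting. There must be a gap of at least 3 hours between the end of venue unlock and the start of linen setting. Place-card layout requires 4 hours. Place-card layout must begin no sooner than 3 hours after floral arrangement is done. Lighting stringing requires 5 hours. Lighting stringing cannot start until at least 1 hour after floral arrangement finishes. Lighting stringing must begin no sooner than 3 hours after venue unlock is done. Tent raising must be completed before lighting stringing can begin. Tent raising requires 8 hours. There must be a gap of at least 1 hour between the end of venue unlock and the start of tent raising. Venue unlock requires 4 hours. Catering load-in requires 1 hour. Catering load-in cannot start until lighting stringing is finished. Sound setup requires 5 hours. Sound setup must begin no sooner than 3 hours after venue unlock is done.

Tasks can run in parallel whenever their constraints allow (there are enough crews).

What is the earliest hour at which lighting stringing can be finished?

31

Venue unlock can start immediately at hour 0; it finishes at hour 4.
Tent raising waits on venue unlock (finishes hour 4, plus 1-hour gap → hour 5), so it starts at hour 5 and finishes at 5 + 8 = hour 13.
Linen setting has to wait for tent raising (finishes hour 13, plus 2-hour gap → hour 15); venue unlock (finishes hour 4, plus 3-hour gap → hour 7). The latest of these is hour 15, so linen setting runs hour 15 to 15 + 3 = hour 18.
For floral arrangement: linen setting (finishes hour 18, plus 3-hour gap → hour 21); tent raising (finishes hour 13, plus 2-hour gap → hour 15). Taking the maximum gives a start of hour 21, and it finishes at 21 + 4 = hour 25.
Lighting stringing cannot start until floral arrangement (finishes hour 25, plus 1-hour gap → hour 26); venue unlock (finishes hour 4, plus 3-hour gap → hour 7); tent raising (finishes hour 13). The controlling bound is hour 26, so lighting stringing finishes at 26 + 5 = hour 31.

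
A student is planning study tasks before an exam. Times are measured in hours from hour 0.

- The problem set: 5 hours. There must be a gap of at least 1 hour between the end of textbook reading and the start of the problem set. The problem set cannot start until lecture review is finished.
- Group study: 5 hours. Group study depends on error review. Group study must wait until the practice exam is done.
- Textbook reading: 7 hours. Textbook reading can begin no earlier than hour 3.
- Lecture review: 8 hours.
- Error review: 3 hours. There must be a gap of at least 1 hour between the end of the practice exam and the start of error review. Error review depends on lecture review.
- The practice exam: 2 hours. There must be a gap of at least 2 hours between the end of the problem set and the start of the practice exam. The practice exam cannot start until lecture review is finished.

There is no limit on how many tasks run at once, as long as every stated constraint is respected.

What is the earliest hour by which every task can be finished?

Lecture review can start immediately at hour 0; it finishes at hour 8.
After its own release at hour 3, textbook reading can start at hour 3 and finishes at hour 10.
The problem set cannot start until textbook reading (finishes hour 10, plus 1-hour gap → hour 11); lecture review (finishes hour 8). The controlling bound is hour 11, so the problem set finishes at 11 + 5 = hour 16.
The practice exam cannot start until the problem set (finishes hour 16, plus 2-hour gap → hour 18); lecture review (finishes hour 8). The controlling bound is hour 18, so the practice exam finishes at 18 + 2 = hour 20.
Error review has to wait for the practice exam (finishes hour 20, plus 1-hour gap → hour 21); lecture review (finishes hour 8). The latest of these is hour 21, so error review runs hour 21 to 21 + 3 = hour 24.
Group study needs all of error review (finishes hour 24); the practice exam (finishes hour 20). That puts its earliest start at hour 24; it finishes at 24 + 5 = hour 29.
All tasks are finished once the last one completes. Finish times: Textbook reading at 10, Lecture review at 8, The problem set at 16, The practice exam at 20, Error review at 24, Group study at 29. The latest is hour 29.

29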